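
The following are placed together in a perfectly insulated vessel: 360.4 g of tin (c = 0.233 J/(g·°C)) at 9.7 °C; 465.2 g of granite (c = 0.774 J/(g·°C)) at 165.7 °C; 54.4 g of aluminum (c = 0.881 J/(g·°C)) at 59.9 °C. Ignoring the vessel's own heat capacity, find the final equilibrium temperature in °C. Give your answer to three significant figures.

T_f = 129 °C

Σ mᵢcᵢ(T − Tᵢ) = 0  ⇒  T = Σ mᵢcᵢTᵢ / Σ mᵢcᵢ
Σ mᵢcᵢ = 360.4×0.233 + 465.2×0.774 + 54.4×0.881 = 491.9644
Σ mᵢcᵢTᵢ = 83.9732×9.7 + 360.0648×165.7 + 47.9264×59.9 = 63348
T = 63348 / 491.9644 = 128.8 °C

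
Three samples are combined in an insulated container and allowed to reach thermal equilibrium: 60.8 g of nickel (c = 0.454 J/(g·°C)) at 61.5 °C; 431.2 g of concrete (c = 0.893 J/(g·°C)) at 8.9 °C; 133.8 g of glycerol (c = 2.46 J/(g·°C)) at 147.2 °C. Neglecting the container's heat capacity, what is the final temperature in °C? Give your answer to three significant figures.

T_f = 72.2 °C

Σ mᵢcᵢ(T − Tᵢ) = 0  ⇒  T = Σ mᵢcᵢTᵢ / Σ mᵢcᵢ
Σ mᵢcᵢ = 60.8×0.454 + 431.2×0.893 + 133.8×2.46 = 741.8128
Σ mᵢcᵢTᵢ = 27.6032×61.5 + 385.0616×8.9 + 329.148×147.2 = 53575
T = 53575 / 741.8128 = 72.22 °C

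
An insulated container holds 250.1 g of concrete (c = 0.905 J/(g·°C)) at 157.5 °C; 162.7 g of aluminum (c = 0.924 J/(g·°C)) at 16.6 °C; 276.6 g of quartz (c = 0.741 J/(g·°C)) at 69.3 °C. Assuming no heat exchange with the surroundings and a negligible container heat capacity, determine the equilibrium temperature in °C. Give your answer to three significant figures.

T_f = 90.0 °C

Σ mᵢcᵢ(T − Tᵢ) = 0  ⇒  T = Σ mᵢcᵢTᵢ / Σ mᵢcᵢ
Σ mᵢcᵢ = 250.1×0.905 + 162.7×0.924 + 276.6×0.741 = 581.6359
Σ mᵢcᵢTᵢ = 226.3405×157.5 + 150.3348×16.6 + 204.9606×69.3 = 52348
T = 52348 / 581.6359 = 90.00 °C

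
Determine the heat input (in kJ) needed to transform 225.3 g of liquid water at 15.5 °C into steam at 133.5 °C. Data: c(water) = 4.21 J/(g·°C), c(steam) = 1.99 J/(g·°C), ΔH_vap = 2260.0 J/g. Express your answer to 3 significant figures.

q = 604 kJ

q1 (heat water 15.5→100.0 °C): 225.3 × 4.21 × 84.5 = 80149 J
q2 (vaporize at 100 °C): 225.3 × 2260.0 = 509178 J
q3 (heat steam 100.0→133.5 °C): 225.3 × 1.99 × 33.5 = 15020 J
Total: 80149 + 509178 + 15020 = 604347 J = 604 kJ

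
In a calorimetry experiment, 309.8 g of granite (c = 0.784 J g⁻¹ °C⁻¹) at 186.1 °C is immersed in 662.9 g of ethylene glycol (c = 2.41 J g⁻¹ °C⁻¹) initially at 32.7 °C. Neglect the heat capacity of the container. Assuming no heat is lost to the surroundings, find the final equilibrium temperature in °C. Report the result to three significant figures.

Heat lost by granite = heat gained by ethylene glycol.
(309.8)(0.784)(186.1 − T) = (662.9)(2.41)(T − 32.7)
242.8832 (186.1 − T) = 1597.589 (T − 32.7)
45201 − 242.8832 T = 1597.589 T − 52241
97442 = 1840.4722 T
T = 52.94 °C

T_f = 52.9 °C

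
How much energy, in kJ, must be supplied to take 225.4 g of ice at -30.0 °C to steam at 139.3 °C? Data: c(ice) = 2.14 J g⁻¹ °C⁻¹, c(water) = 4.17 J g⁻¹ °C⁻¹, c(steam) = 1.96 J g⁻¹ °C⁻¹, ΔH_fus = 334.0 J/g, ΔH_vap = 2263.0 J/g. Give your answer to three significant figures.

q1 (heat ice -30.0→0.0 °C): 225.4 × 2.14 × 30.0 = 14471 J
q2 (melt at 0 °C): 225.4 × 334.0 = 75284 J
q3 (heat water 0.0→100.0 °C): 225.4 × 4.17 × 100.0 = 93992 J
q4 (vaporize at 100 °C): 225.4 × 2263.0 = 510080 J
q5 (heat steam 100.0→139.3 °C): 225.4 × 1.96 × 39.3 = 17362 J
Total: 14471 + 75284 + 93992 + 510080 + 17362 = 711189 J = 711 kJ

q = 711 kJ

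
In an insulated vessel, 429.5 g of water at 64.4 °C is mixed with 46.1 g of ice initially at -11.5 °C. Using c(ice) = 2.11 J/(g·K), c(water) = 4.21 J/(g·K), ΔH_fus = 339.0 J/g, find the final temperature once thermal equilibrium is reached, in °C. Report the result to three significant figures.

T_f = 49.8 °C

Heat to bring ice to 0 °C and melt it: q₁ = 46.1×2.11×11.5 + 46.1×339.0 = 16747 J
Heat the water can supply cooling to 0 °C: 429.5×4.21×64.4 = 116448 J > q₁, so all ice melts.
Energy balance: 429.5×4.21×(64.4 − T) = 16747 + 46.1×4.21×(T − 0)
1808.195(64.4 − T) = 16747 + 194.081 T
116448 − 16747 = 2002.276 T
T = 99701 / 2002.276 = 49.79 °C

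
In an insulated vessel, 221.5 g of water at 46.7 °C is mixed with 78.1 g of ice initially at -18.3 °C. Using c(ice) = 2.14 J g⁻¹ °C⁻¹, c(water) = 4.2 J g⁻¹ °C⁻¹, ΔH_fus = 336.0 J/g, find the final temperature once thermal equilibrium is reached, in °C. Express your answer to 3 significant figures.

Heat to bring ice to 0 °C and melt it: q₁ = 78.1×2.14×18.3 + 78.1×336.0 = 29300 J
Heat the water can supply cooling to 0 °C: 221.5×4.2×46.7 = 43445.0 J > q₁, so all ice melts.
Energy balance: 221.5×4.2×(46.7 − T) = 29300 + 78.1×4.2×(T − 0)
930.3(46.7 − T) = 29300 + 328.02 T
43445.0 − 29300 = 1258.32 T
T = 14145.0 / 1258.32 = 11.24 °C

T_f = 11.2 °C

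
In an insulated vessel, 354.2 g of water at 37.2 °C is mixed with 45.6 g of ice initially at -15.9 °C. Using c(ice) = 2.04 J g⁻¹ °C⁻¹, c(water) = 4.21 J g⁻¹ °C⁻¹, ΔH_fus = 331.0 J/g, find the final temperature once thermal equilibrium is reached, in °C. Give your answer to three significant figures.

T_f = 23.1 °C

Heat to bring ice to 0 °C and melt it: q₁ = 45.6×2.04×15.9 + 45.6×331.0 = 16573 J
Heat the water can supply cooling to 0 °C: 354.2×4.21×37.2 = 55472.0 J > q₁, so all ice melts.
Energy balance: 354.2×4.21×(37.2 − T) = 16573 + 45.6×4.21×(T − 0)
1491.182(37.2 − T) = 16573 + 191.976 T
55472.0 − 16573 = 1683.158 T
T = 38899.0 / 1683.158 = 23.11 °C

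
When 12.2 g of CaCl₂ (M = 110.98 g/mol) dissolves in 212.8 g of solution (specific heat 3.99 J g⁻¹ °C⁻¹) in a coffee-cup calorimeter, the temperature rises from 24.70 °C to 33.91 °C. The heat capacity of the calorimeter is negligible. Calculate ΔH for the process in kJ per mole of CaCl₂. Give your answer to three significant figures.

|ΔT| = |33.91 − 24.70| = 9.21 °C
|q_surr| = (212.8 × 3.99) × 9.21 = 849.072 × 9.21 = 7820.0 J
n(CaCl₂) = 12.2 / 110.98 = 0.10993 mol
Temperature rose, so q_rxn = −|q_surr| = -7.8200 kJ
ΔH = q_rxn / n = -71.14 kJ/mol

ΔH = -71.1 kJ/mol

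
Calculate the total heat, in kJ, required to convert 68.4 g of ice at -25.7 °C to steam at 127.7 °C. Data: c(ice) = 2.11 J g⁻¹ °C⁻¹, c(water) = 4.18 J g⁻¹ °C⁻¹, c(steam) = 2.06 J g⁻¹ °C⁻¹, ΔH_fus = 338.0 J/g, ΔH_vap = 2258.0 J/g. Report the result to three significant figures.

q = 214 kJ

q1 (heat ice -25.7→0.0 °C): 68.4 × 2.11 × 25.7 = 3709 J
q2 (melt at 0 °C): 68.4 × 338.0 = 23119 J
q3 (heat water 0.0→100.0 °C): 68.4 × 4.18 × 100.0 = 28591 J
q4 (vaporize at 100 °C): 68.4 × 2258.0 = 154447 J
q5 (heat steam 100.0→127.7 °C): 68.4 × 2.06 × 27.7 = 3903 J
Total: 3709 + 23119 + 28591 + 154447 + 3903 = 213769 J = 214 kJ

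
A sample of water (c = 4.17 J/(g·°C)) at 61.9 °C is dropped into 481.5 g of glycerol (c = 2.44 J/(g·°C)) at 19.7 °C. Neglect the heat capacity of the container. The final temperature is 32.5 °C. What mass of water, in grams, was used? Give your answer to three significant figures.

m = 123 g

q_gained = (481.5 × 2.44) × (32.5 − 19.7) = 15040 J
q_lost = m × 4.17 × (61.9 − 32.5) = 122.598 m
m = 15040 / 122.598 = 123 g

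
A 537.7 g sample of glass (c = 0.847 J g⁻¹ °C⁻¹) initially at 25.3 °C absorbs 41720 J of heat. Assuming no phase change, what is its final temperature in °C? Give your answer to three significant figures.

ΔT = q / (m c) = 41720 / (537.7 × 0.847) = 91.61 °C
T_f = 25.3 + 91.61 = 116.91 °C

T_f = 117 °C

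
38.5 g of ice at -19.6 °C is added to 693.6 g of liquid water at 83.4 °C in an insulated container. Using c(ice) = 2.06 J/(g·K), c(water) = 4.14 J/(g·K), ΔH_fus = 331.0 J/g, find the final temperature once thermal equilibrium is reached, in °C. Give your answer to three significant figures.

T_f = 74.3 °C

Heat to bring ice to 0 °C and melt it: q₁ = 38.5×2.06×19.6 + 38.5×331.0 = 14298 J
Heat the water can supply cooling to 0 °C: 693.6×4.14×83.4 = 239483 J > q₁, so all ice melts.
Energy balance: 693.6×4.14×(83.4 − T) = 14298 + 38.5×4.14×(T − 0)
2871.504(83.4 − T) = 14298 + 159.39 T
239483 − 14298 = 3030.894 T
T = 225185 / 3030.894 = 74.30 °C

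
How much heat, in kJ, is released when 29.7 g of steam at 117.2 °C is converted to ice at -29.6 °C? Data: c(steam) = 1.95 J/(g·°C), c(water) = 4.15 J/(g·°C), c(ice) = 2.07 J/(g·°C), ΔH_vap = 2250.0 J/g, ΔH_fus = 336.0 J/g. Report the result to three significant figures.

q = 91.9 kJ

q1 (cool steam 117.2→100 °C): 29.7 × 1.95 × 17.2 = 996 J
q2 (condense at 100 °C): 29.7 × 2250.0 = 66825 J
q3 (cool water 100→0 °C): 29.7 × 4.15 × 100.0 = 12326 J
q4 (freeze at 0 °C): 29.7 × 336.0 = 9979 J
q5 (cool ice 0→-29.6 °C): 29.7 × 2.07 × 29.6 = 1820 J
Total: 996 + 66825 + 12326 + 9979 + 1820 = 91946 J = 91.9 kJ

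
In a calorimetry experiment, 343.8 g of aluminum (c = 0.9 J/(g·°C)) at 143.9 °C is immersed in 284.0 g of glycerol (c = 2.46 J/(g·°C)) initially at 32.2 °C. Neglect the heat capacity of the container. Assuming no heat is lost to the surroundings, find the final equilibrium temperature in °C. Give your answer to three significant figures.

T_f = 66.5 °C

Heat lost by aluminum = heat gained by glycerol.
(343.8)(0.9)(143.9 − T) = (284.0)(2.46)(T − 32.2)
309.42 (143.9 − T) = 698.64 (T − 32.2)
44526 − 309.42 T = 698.64 T − 22496
67022 = 1008.06 T
T = 66.49 °C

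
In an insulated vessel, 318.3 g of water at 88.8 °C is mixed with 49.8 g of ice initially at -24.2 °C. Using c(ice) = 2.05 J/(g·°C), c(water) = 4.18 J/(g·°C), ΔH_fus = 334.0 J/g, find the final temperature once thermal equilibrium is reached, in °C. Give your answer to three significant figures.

T_f = 64.4 °C

Heat to bring ice to 0 °C and melt it: q₁ = 49.8×2.05×24.2 + 49.8×334.0 = 19104 J
Heat the water can supply cooling to 0 °C: 318.3×4.18×88.8 = 118148 J > q₁, so all ice melts.
Energy balance: 318.3×4.18×(88.8 − T) = 19104 + 49.8×4.18×(T − 0)
1330.494(88.8 − T) = 19104 + 208.164 T
118148 − 19104 = 1538.658 T
T = 99044 / 1538.658 = 64.37 °C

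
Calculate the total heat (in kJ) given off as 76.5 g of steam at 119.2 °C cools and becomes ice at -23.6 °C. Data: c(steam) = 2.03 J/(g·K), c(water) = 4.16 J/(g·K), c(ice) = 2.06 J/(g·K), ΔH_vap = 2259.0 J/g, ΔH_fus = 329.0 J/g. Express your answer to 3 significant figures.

q1 (cool steam 119.2→100 °C): 76.5 × 2.03 × 19.2 = 2982 J
q2 (condense at 100 °C): 76.5 × 2259.0 = 172814 J
q3 (cool water 100→0 °C): 76.5 × 4.16 × 100.0 = 31824 J
q4 (freeze at 0 °C): 76.5 × 329.0 = 25169 J
q5 (cool ice 0→-23.6 °C): 76.5 × 2.06 × 23.6 = 3719 J
Total: 2982 + 172814 + 31824 + 25169 + 3719 = 236508 J = 237 kJ

q = 237 kJ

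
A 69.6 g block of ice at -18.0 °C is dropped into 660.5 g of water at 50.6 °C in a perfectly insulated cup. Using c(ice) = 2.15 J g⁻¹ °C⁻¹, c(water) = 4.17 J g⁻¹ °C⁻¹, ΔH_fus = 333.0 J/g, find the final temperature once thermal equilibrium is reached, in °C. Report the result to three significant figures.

T_f = 37.3 °C

Heat to bring ice to 0 °C and melt it: q₁ = 69.6×2.15×18.0 + 69.6×333.0 = 25870 J
Heat the water can supply cooling to 0 °C: 660.5×4.17×50.6 = 139367 J > q₁, so all ice melts.
Energy balance: 660.5×4.17×(50.6 − T) = 25870 + 69.6×4.17×(T − 0)
2754.285(50.6 − T) = 25870 + 290.232 T
139367 − 25870 = 3044.517 T
T = 113497 / 3044.517 = 37.28 °C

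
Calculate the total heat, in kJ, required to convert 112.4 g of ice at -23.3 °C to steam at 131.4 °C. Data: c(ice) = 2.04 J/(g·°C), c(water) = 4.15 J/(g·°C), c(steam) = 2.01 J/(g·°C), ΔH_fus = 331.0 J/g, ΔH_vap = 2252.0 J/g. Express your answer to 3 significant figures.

q = 349 kJ

q1 (heat ice -23.3→0.0 °C): 112.4 × 2.04 × 23.3 = 5343 J
q2 (melt at 0 °C): 112.4 × 331.0 = 37204 J
q3 (heat water 0.0→100.0 °C): 112.4 × 4.15 × 100.0 = 46646 J
q4 (vaporize at 100 °C): 112.4 × 2252.0 = 253125 J
q5 (heat steam 100.0→131.4 °C): 112.4 × 2.01 × 31.4 = 7094 J
Total: 5343 + 37204 + 46646 + 253125 + 7094 = 349412 J = 349 kJ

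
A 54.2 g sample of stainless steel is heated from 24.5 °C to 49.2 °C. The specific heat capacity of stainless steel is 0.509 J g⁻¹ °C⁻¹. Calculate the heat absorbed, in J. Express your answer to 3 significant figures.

q = m c ΔT = 54.2 × 0.509 × (49.2 − 24.5)
q = 54.2 × 0.509 × 24.7 = 681.4 J

q = 681 J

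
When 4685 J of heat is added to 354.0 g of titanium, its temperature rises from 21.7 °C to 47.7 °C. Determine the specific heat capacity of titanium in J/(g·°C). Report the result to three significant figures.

c = q / (m ΔT) = 4685 / (354.0 × 26.0)
c = 4685 / 9204 = 0.509 J/(g·°C)

c = 0.509 J/(g·°C)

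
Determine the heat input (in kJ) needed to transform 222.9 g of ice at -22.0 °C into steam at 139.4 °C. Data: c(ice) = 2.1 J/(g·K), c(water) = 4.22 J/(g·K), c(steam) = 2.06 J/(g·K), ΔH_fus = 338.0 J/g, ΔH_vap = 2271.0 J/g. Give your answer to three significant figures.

q1 (heat ice -22.0→0.0 °C): 222.9 × 2.1 × 22.0 = 10298 J
q2 (melt at 0 °C): 222.9 × 338.0 = 75340 J
q3 (heat water 0.0→100.0 °C): 222.9 × 4.22 × 100.0 = 94064 J
q4 (vaporize at 100 °C): 222.9 × 2271.0 = 506206 J
q5 (heat steam 100.0→139.4 °C): 222.9 × 2.06 × 39.4 = 18091 J
Total: 10298 + 75340 + 94064 + 506206 + 18091 = 703999 J = 704 kJ

q = 704 kJ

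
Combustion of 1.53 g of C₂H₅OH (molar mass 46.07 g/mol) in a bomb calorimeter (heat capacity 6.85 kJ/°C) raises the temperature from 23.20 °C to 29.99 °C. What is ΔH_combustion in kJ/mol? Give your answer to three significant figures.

ΔH = -1400 kJ/mol

ΔT = 29.99 − 23.20 = 6.79 °C
q_cal = C_cal × ΔT = 6.85 × 6.79 = 46.5115 kJ
n = 1.53 / 46.07 = 0.03321 mol
q_rxn = −q_cal = -46.5115 kJ
ΔH = -46.5115 / 0.03321 = -1401 kJ/mol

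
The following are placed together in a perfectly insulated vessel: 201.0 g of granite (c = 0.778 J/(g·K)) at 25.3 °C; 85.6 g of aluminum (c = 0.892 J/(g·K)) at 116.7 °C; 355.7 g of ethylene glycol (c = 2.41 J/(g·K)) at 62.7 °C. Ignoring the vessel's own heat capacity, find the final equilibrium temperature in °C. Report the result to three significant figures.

T_f = 61.1 °C

Σ mᵢcᵢ(T − Tᵢ) = 0  ⇒  T = Σ mᵢcᵢTᵢ / Σ mᵢcᵢ
Σ mᵢcᵢ = 201.0×0.778 + 85.6×0.892 + 355.7×2.41 = 1089.9702
Σ mᵢcᵢTᵢ = 156.378×25.3 + 76.3552×116.7 + 857.237×62.7 = 66616
T = 66616 / 1089.9702 = 61.12 °C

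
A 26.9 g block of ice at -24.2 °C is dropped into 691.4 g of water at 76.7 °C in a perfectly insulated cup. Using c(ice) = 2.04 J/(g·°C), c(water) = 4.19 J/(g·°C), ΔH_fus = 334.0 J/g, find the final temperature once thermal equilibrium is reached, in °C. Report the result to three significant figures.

T_f = 70.4 °C

Heat to bring ice to 0 °C and melt it: q₁ = 26.9×2.04×24.2 + 26.9×334.0 = 10313 J
Heat the water can supply cooling to 0 °C: 691.4×4.19×76.7 = 222197 J > q₁, so all ice melts.
Energy balance: 691.4×4.19×(76.7 − T) = 10313 + 26.9×4.19×(T − 0)
2896.966(76.7 − T) = 10313 + 112.711 T
222197 − 10313 = 3009.677 T
T = 211884 / 3009.677 = 70.40 °C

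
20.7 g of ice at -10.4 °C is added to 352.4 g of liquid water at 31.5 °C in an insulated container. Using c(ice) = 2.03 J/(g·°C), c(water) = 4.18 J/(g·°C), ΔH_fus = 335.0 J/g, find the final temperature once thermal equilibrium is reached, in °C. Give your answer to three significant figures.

Heat to bring ice to 0 °C and melt it: q₁ = 20.7×2.03×10.4 + 20.7×335.0 = 7371.5 J
Heat the water can supply cooling to 0 °C: 352.4×4.18×31.5 = 46400.5 J > q₁, so all ice melts.
Energy balance: 352.4×4.18×(31.5 − T) = 7371.5 + 20.7×4.18×(T − 0)
1473.032(31.5 − T) = 7371.5 + 86.526 T
46400.5 − 7371.5 = 1559.558 T
T = 39029.0 / 1559.558 = 25.03 °C

T_f = 25.0 °C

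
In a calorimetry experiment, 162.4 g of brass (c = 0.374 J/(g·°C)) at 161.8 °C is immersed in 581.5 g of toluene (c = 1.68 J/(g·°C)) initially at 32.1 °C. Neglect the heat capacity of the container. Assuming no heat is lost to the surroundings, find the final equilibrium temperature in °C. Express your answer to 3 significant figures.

T_f = 39.7 °C

Heat lost by brass = heat gained by toluene.
(162.4)(0.374)(161.8 − T) = (581.5)(1.68)(T − 32.1)
60.7376 (161.8 − T) = 976.92 (T − 32.1)
9827.3 − 60.7376 T = 976.92 T − 31359
41186.3 = 1037.6576 T
T = 39.69 °C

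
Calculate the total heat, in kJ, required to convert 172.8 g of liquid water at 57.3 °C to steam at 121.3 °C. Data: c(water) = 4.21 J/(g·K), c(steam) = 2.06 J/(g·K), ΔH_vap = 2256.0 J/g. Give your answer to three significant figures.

q = 428 kJ

q1 (heat water 57.3→100.0 °C): 172.8 × 4.21 × 42.7 = 31064 J
q2 (vaporize at 100 °C): 172.8 × 2256.0 = 389837 J
q3 (heat steam 100.0→121.3 °C): 172.8 × 2.06 × 21.3 = 7582 J
Total: 31064 + 389837 + 7582 = 428483 J = 428 kJ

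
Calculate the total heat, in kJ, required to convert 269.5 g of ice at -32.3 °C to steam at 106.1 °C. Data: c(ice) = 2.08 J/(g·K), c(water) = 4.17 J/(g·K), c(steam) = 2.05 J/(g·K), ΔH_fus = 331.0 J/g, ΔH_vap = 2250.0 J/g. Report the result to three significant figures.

q1 (heat ice -32.3→0.0 °C): 269.5 × 2.08 × 32.3 = 18106 J
q2 (melt at 0 °C): 269.5 × 331.0 = 89205 J
q3 (heat water 0.0→100.0 °C): 269.5 × 4.17 × 100.0 = 112382 J
q4 (vaporize at 100 °C): 269.5 × 2250.0 = 606375 J
q5 (heat steam 100.0→106.1 °C): 269.5 × 2.05 × 6.1 = 3370 J
Total: 18106 + 89205 + 112382 + 606375 + 3370 = 829438 J = 829 kJ

q = 829 kJ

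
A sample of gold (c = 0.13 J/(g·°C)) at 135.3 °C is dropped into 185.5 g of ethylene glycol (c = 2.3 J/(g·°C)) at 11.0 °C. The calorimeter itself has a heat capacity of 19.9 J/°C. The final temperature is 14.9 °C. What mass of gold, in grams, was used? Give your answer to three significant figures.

m = 111 g

q_gained = (185.5 × 2.3 + 19.9) × (14.9 − 11.0) = 1742 J
q_lost = m × 0.13 × (135.3 − 14.9) = 15.652 m
m = 1742 / 15.652 = 111 g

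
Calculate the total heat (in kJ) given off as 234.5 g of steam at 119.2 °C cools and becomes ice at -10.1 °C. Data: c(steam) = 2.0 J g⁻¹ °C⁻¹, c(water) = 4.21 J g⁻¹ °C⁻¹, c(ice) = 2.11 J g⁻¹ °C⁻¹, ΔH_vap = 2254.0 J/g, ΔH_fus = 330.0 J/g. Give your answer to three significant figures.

q1 (cool steam 119.2→100 °C): 234.5 × 2.0 × 19.2 = 9005 J
q2 (condense at 100 °C): 234.5 × 2254.0 = 528563 J
q3 (cool water 100→0 °C): 234.5 × 4.21 × 100.0 = 98725 J
q4 (freeze at 0 °C): 234.5 × 330.0 = 77385 J
q5 (cool ice 0→-10.1 °C): 234.5 × 2.11 × 10.1 = 4997 J
Total: 9005 + 528563 + 98725 + 77385 + 4997 = 718675 J = 719 kJ

q = 719 kJ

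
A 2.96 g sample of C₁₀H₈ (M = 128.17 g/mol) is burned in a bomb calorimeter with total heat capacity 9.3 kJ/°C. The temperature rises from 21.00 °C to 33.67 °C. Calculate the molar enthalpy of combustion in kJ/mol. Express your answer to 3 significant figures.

ΔH = -5100 kJ/mol

ΔT = 33.67 − 21.00 = 12.67 °C
q_cal = C_cal × ΔT = 9.3 × 12.67 = 117.831 kJ
n = 2.96 / 128.17 = 0.02309 mol
q_rxn = −q_cal = -117.831 kJ
ΔH = -117.831 / 0.02309 = -5103 kJ/mol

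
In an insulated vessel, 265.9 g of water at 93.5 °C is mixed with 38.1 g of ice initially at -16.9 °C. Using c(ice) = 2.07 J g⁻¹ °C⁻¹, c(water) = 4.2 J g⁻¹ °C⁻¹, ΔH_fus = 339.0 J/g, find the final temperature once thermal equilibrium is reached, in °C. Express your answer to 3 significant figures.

T_f = 70.6 °C

Heat to bring ice to 0 °C and melt it: q₁ = 38.1×2.07×16.9 + 38.1×339.0 = 14249 J
Heat the water can supply cooling to 0 °C: 265.9×4.2×93.5 = 104419 J > q₁, so all ice melts.
Energy balance: 265.9×4.2×(93.5 − T) = 14249 + 38.1×4.2×(T − 0)
1116.78(93.5 − T) = 14249 + 160.02 T
104419 − 14249 = 1276.80 T
T = 90170 / 1276.80 = 70.62 °C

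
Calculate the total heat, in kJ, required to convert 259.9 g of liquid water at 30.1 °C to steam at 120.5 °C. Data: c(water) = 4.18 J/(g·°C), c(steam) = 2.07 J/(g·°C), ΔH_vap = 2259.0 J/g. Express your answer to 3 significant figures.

q = 674 kJ

q1 (heat water 30.1→100.0 °C): 259.9 × 4.18 × 69.9 = 75938 J
q2 (vaporize at 100 °C): 259.9 × 2259.0 = 587114 J
q3 (heat steam 100.0→120.5 °C): 259.9 × 2.07 × 20.5 = 11029 J
Total: 75938 + 587114 + 11029 = 674081 J = 674 kJ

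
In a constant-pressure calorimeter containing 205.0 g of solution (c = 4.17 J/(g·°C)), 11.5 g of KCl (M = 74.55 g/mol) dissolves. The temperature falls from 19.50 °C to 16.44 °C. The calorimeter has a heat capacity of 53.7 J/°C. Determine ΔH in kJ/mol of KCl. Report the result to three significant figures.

|ΔT| = |16.44 − 19.50| = 3.06 °C
|q_surr| = (205.0 × 4.17 + 53.7) × 3.06 = 908.55 × 3.06 = 2780 J
n(KCl) = 11.5 / 74.55 = 0.1543 mol
Temperature fell, so q_rxn = +|q_surr| = 2.780 kJ
ΔH = q_rxn / n = 18.02 kJ/mol

ΔH = 18.0 kJ/mol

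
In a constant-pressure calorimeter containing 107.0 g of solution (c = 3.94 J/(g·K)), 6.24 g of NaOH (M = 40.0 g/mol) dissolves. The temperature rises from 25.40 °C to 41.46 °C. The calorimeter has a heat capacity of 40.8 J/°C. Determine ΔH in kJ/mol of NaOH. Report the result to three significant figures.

|ΔT| = |41.46 − 25.40| = 16.06 °C
|q_surr| = (107.0 × 3.94 + 40.8) × 16.06 = 462.38 × 16.06 = 7426 J
n(NaOH) = 6.24 / 40.0 = 0.1560 mol
Temperature rose, so q_rxn = −|q_surr| = -7.426 kJ
ΔH = q_rxn / n = -47.60 kJ/mol

ΔH = -47.6 kJ/mol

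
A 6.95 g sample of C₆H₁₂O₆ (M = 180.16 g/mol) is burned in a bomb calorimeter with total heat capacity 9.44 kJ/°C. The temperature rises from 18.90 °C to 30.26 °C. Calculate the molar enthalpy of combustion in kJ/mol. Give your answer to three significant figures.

ΔH = -2780 kJ/mol

ΔT = 30.26 − 18.90 = 11.36 °C
q_cal = C_cal × ΔT = 9.44 × 11.36 = 107.2384 kJ
n = 6.95 / 180.16 = 0.03858 mol
q_rxn = −q_cal = -107.2384 kJ
ΔH = -107.2384 / 0.03858 = -2780 kJ/mol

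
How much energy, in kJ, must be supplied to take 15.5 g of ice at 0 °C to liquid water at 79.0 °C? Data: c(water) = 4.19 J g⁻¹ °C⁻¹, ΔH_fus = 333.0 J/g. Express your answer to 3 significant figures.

q1 (melt at 0 °C): 15.5 × 333.0 = 5162 J
q2 (heat water 0.0→79.0 °C): 15.5 × 4.19 × 79.0 = 5131 J
Total: 5162 + 5131 = 10293 J = 10.3 kJ

q = 10.3 kJ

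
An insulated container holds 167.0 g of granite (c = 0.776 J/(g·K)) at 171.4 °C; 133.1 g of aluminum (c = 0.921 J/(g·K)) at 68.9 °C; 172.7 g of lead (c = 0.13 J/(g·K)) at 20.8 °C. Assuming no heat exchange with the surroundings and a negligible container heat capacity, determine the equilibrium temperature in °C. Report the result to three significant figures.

Σ mᵢcᵢ(T − Tᵢ) = 0  ⇒  T = Σ mᵢcᵢTᵢ / Σ mᵢcᵢ
Σ mᵢcᵢ = 167.0×0.776 + 133.1×0.921 + 172.7×0.13 = 274.6281
Σ mᵢcᵢTᵢ = 129.592×171.4 + 122.5851×68.9 + 22.451×20.8 = 31125
T = 31125 / 274.6281 = 113.3 °C

T_f = 113 °C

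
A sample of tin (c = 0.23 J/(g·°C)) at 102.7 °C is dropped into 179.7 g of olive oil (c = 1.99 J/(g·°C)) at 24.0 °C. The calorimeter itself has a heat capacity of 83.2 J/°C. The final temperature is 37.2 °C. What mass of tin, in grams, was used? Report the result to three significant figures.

q_gained = (179.7 × 1.99 + 83.2) × (37.2 − 24.0) = 5819 J
q_lost = m × 0.23 × (102.7 − 37.2) = 15.065 m
m = 5819 / 15.065 = 386 g

m = 386 g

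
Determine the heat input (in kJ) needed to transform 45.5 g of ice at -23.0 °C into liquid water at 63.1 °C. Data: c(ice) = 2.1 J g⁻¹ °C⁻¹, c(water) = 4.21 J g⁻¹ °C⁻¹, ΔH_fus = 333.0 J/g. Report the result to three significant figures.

q = 29.4 kJ

q1 (heat ice -23.0→0.0 °C): 45.5 × 2.1 × 23.0 = 2198 J
q2 (melt at 0 °C): 45.5 × 333.0 = 15152 J
q3 (heat water 0.0→63.1 °C): 45.5 × 4.21 × 63.1 = 12087 J
Total: 2198 + 15152 + 12087 = 29437 J = 29.4 kJ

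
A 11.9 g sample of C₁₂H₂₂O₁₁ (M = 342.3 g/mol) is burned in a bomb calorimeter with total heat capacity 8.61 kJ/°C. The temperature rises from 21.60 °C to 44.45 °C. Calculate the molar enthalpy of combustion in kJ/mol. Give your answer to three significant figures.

ΔH = -5660 kJ/mol

ΔT = 44.45 − 21.60 = 22.85 °C
q_cal = C_cal × ΔT = 8.61 × 22.85 = 196.7385 kJ
n = 11.9 / 342.3 = 0.03476 mol
q_rxn = −q_cal = -196.7385 kJ
ΔH = -196.7385 / 0.03476 = -5660 kJ/mol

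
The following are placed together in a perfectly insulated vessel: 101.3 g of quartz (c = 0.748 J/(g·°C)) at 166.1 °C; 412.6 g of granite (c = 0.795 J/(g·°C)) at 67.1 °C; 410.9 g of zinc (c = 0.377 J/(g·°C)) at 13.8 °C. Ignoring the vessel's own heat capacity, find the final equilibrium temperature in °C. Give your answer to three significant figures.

Σ mᵢcᵢ(T − Tᵢ) = 0  ⇒  T = Σ mᵢcᵢTᵢ / Σ mᵢcᵢ
Σ mᵢcᵢ = 101.3×0.748 + 412.6×0.795 + 410.9×0.377 = 558.6987
Σ mᵢcᵢTᵢ = 75.7724×166.1 + 328.017×67.1 + 154.9093×13.8 = 36733
T = 36733 / 558.6987 = 65.747 °C

T_f = 65.7 °C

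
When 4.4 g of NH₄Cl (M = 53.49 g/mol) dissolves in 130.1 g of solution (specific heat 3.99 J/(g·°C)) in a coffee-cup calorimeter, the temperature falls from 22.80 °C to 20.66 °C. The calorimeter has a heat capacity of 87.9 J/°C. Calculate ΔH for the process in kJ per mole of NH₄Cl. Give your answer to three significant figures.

|ΔT| = |20.66 − 22.80| = 2.14 °C
|q_surr| = (130.1 × 3.99 + 87.9) × 2.14 = 606.999 × 2.14 = 1299 J
n(NH₄Cl) = 4.4 / 53.49 = 0.08226 mol
Temperature fell, so q_rxn = +|q_surr| = 1.299 kJ
ΔH = q_rxn / n = 15.79 kJ/mol

ΔH = 15.8 kJ/mol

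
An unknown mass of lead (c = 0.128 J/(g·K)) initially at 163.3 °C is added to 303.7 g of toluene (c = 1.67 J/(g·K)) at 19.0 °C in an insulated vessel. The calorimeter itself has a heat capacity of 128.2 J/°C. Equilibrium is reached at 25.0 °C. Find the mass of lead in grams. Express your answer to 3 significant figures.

q_gained = (303.7 × 1.67 + 128.2) × (25.0 − 19.0) = 3812 J
q_lost = m × 0.128 × (163.3 − 25.0) = 17.7024 m
m = 3812 / 17.7024 = 215 g

m = 215 g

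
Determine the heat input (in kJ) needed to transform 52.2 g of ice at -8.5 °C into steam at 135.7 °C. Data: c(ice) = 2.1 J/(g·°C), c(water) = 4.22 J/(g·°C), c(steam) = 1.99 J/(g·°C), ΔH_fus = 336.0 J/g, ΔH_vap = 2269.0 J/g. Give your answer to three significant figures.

q1 (heat ice -8.5→0.0 °C): 52.2 × 2.1 × 8.5 = 932 J
q2 (melt at 0 °C): 52.2 × 336.0 = 17539 J
q3 (heat water 0.0→100.0 °C): 52.2 × 4.22 × 100.0 = 22028 J
q4 (vaporize at 100 °C): 52.2 × 2269.0 = 118442 J
q5 (heat steam 100.0→135.7 °C): 52.2 × 1.99 × 35.7 = 3708 J
Total: 932 + 17539 + 22028 + 118442 + 3708 = 162649 J = 163 kJ

q = 163 kJ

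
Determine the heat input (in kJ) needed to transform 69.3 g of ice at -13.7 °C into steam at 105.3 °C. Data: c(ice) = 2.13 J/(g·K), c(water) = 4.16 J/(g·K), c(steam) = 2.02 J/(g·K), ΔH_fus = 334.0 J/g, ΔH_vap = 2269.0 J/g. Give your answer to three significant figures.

q = 212 kJ

q1 (heat ice -13.7→0.0 °C): 69.3 × 2.13 × 13.7 = 2022 J
q2 (melt at 0 °C): 69.3 × 334.0 = 23146 J
q3 (heat water 0.0→100.0 °C): 69.3 × 4.16 × 100.0 = 28829 J
q4 (vaporize at 100 °C): 69.3 × 2269.0 = 157242 J
q5 (heat steam 100.0→105.3 °C): 69.3 × 2.02 × 5.3 = 742 J
Total: 2022 + 23146 + 28829 + 157242 + 742 = 211981 J = 212 kJ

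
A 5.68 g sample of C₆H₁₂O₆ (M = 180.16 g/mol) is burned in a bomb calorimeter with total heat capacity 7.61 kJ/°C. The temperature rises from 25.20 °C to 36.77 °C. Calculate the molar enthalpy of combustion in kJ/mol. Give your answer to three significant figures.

ΔT = 36.77 − 25.20 = 11.57 °C
q_cal = C_cal × ΔT = 7.61 × 11.57 = 88.0477 kJ
n = 5.68 / 180.16 = 0.03153 mol
q_rxn = −q_cal = -88.0477 kJ
ΔH = -88.0477 / 0.03153 = -2793 kJ/mol

ΔH = -2790 kJ/mol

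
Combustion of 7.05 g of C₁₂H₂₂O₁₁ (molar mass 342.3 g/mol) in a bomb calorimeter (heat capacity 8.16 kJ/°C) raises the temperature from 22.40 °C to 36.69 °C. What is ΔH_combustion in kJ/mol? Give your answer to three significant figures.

ΔT = 36.69 − 22.40 = 14.29 °C
q_cal = C_cal × ΔT = 8.16 × 14.29 = 116.6064 kJ
n = 7.05 / 342.3 = 0.02060 mol
q_rxn = −q_cal = -116.6064 kJ
ΔH = -116.6064 / 0.02060 = -5661 kJ/mol

ΔH = -5660 kJ/mol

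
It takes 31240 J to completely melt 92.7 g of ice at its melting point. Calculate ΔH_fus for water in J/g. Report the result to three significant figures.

ΔH_fus = q / m = 31240 / 92.7 = 337 J/g

ΔH_fus = 337 J/g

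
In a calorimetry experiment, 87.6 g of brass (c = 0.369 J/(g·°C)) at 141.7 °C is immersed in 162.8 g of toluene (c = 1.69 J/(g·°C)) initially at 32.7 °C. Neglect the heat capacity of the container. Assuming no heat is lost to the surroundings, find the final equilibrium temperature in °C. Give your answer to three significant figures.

Heat lost by brass = heat gained by toluene.
(87.6)(0.369)(141.7 − T) = (162.8)(1.69)(T − 32.7)
32.3244 (141.7 − T) = 275.132 (T − 32.7)
4580.4 − 32.3244 T = 275.132 T − 8996.8
13577.2 = 307.4564 T
T = 44.16 °C

T_f = 44.2 °C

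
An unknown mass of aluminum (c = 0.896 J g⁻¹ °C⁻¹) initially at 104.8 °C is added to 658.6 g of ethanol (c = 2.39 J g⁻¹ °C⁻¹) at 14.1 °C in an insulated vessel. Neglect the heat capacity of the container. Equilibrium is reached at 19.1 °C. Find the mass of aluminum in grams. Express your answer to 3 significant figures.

q_gained = (658.6 × 2.39) × (19.1 − 14.1) = 7870 J
q_lost = m × 0.896 × (104.8 − 19.1) = 76.7872 m
m = 7870 / 76.7872 = 102 g

m = 102 g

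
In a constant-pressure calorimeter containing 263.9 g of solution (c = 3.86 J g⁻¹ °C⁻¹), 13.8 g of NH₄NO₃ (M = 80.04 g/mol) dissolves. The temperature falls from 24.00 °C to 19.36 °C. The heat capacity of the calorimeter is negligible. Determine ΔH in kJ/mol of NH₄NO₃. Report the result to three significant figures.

ΔH = 27.4 kJ/mol

|ΔT| = |19.36 − 24.00| = 4.64 °C
|q_surr| = (263.9 × 3.86) × 4.64 = 1018.654 × 4.64 = 4727 J
n(NH₄NO₃) = 13.8 / 80.04 = 0.1724 mol
Temperature fell, so q_rxn = +|q_surr| = 4.727 kJ
ΔH = q_rxn / n = 27.42 kJ/mol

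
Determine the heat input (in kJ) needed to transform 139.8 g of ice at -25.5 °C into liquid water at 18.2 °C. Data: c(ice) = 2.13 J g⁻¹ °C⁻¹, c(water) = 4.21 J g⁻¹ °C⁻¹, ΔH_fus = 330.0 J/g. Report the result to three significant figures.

q = 64.4 kJ

q1 (heat ice -25.5→0.0 °C): 139.8 × 2.13 × 25.5 = 7593 J
q2 (melt at 0 °C): 139.8 × 330.0 = 46134 J
q3 (heat water 0.0→18.2 °C): 139.8 × 4.21 × 18.2 = 10712 J
Total: 7593 + 46134 + 10712 = 64439 J = 64.4 kJ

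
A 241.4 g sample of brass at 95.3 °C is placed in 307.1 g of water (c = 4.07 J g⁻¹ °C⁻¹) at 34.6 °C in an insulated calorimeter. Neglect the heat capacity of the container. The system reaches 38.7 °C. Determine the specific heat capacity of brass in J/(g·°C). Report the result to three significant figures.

q_gained = (307.1 × 4.07) × (38.7 − 34.6) = 5125 J
q_lost = 241.4 × c × (95.3 − 38.7) = 13663.24 c
Set equal: c = 5125 / 13663.24 = 0.375 J/(g·°C)

c = 0.375 J/(g·°C)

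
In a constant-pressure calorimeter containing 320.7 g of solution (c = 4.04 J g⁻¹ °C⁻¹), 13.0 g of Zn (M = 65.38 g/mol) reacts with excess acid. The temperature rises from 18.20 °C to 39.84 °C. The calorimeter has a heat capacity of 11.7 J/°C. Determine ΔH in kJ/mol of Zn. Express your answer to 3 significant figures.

ΔH = -142 kJ/mol

|ΔT| = |39.84 − 18.20| = 21.64 °C
|q_surr| = (320.7 × 4.04 + 11.7) × 21.64 = 1307.328 × 21.64 = 28290 J
n(Zn) = 13.0 / 65.38 = 0.1988 mol
Temperature rose, so q_rxn = −|q_surr| = -28.29 kJ
ΔH = q_rxn / n = -142.3 kJ/mol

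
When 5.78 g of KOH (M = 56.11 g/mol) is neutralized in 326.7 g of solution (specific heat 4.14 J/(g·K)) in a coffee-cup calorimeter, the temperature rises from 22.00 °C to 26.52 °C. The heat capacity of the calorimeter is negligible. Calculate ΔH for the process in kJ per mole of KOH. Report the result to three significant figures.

ΔH = -59.3 kJ/mol

|ΔT| = |26.52 − 22.00| = 4.52 °C
|q_surr| = (326.7 × 4.14) × 4.52 = 1352.538 × 4.52 = 6113 J
n(KOH) = 5.78 / 56.11 = 0.1030 mol
Temperature rose, so q_rxn = −|q_surr| = -6.113 kJ
ΔH = q_rxn / n = -59.3495 kJ/mol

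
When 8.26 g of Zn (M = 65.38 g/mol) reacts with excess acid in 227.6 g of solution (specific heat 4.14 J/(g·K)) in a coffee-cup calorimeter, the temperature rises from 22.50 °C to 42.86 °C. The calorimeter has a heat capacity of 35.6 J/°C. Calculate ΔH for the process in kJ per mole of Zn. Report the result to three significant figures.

|ΔT| = |42.86 − 22.50| = 20.36 °C
|q_surr| = (227.6 × 4.14 + 35.6) × 20.36 = 977.864 × 20.36 = 19910 J
n(Zn) = 8.26 / 65.38 = 0.1263 mol
Temperature rose, so q_rxn = −|q_surr| = -19.91 kJ
ΔH = q_rxn / n = -157.6 kJ/mol

ΔH = -158 kJ/mol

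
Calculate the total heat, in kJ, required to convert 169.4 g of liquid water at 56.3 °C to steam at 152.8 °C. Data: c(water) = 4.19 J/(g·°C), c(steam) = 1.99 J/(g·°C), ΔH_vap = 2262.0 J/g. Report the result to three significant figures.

q = 432 kJ

q1 (heat water 56.3→100.0 °C): 169.4 × 4.19 × 43.7 = 31018 J
q2 (vaporize at 100 °C): 169.4 × 2262.0 = 383183 J
q3 (heat steam 100.0→152.8 °C): 169.4 × 1.99 × 52.8 = 17799 J
Total: 31018 + 383183 + 17799 = 432000 J = 432 kJ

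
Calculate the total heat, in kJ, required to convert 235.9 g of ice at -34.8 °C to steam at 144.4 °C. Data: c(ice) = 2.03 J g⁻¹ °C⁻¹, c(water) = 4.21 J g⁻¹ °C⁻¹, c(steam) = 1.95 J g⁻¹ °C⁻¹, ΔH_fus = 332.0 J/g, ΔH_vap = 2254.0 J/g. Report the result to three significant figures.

q = 746 kJ

q1 (heat ice -34.8→0.0 °C): 235.9 × 2.03 × 34.8 = 16665 J
q2 (melt at 0 °C): 235.9 × 332.0 = 78319 J
q3 (heat water 0.0→100.0 °C): 235.9 × 4.21 × 100.0 = 99314 J
q4 (vaporize at 100 °C): 235.9 × 2254.0 = 531719 J
q5 (heat steam 100.0→144.4 °C): 235.9 × 1.95 × 44.4 = 20424 J
Total: 16665 + 78319 + 99314 + 531719 + 20424 = 746441 J = 746 kJ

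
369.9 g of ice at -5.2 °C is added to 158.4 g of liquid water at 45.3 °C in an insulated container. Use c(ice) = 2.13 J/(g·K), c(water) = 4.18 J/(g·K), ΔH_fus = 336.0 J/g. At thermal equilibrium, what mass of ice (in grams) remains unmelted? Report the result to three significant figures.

m_ice remaining = 293 g

Heat to warm all ice to 0 °C: 369.9×2.13×5.2 = 4097.0 J
Heat released by water cooling to 0 °C: 158.4×4.18×45.3 = 29994 J
29994 J < 4097.0 + 369.9×336.0 = 128383.4 J, so not all ice melts; final T = 0 °C.
Heat left for melting: 29994 − 4097.0 = 25897.0 J
Mass melted = 25897.0 / 336.0 = 77.07 g
Ice remaining = 369.9 − 77.07 = 292.83 g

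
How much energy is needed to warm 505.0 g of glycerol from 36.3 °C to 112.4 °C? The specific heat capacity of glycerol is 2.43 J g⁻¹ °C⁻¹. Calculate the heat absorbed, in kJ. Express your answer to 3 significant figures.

q = 93.4 kJ

q = m c ΔT = 505.0 × 2.43 × (112.4 − 36.3)
q = 505.0 × 2.43 × 76.1 = 93390 J = 93.4 kJ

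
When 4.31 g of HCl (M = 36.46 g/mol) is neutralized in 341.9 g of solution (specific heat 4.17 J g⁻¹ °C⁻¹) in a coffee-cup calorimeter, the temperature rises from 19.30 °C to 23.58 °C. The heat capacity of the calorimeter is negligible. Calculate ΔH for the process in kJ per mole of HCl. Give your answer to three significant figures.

ΔH = -51.6 kJ/mol

|ΔT| = |23.58 − 19.30| = 4.28 °C
|q_surr| = (341.9 × 4.17) × 4.28 = 1425.723 × 4.28 = 6102 J
n(HCl) = 4.31 / 36.46 = 0.1182 mol
Temperature rose, so q_rxn = −|q_surr| = -6.102 kJ
ΔH = q_rxn / n = -51.62 kJ/mol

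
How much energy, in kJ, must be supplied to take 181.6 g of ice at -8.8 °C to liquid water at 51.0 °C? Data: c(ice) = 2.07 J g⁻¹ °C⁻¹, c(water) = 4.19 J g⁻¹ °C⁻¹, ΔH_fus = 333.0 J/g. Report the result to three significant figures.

q = 103 kJ

q1 (heat ice -8.8→0.0 °C): 181.6 × 2.07 × 8.8 = 3308 J
q2 (melt at 0 °C): 181.6 × 333.0 = 60473 J
q3 (heat water 0.0→51.0 °C): 181.6 × 4.19 × 51.0 = 38806 J
Total: 3308 + 60473 + 38806 = 102587 J = 103 kJ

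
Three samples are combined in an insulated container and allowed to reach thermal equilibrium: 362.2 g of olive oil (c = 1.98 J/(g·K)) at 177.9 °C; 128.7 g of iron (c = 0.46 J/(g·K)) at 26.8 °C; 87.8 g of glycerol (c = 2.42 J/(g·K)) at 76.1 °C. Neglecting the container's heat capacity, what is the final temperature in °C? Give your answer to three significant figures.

T_f = 147 °C

Σ mᵢcᵢ(T − Tᵢ) = 0  ⇒  T = Σ mᵢcᵢTᵢ / Σ mᵢcᵢ
Σ mᵢcᵢ = 362.2×1.98 + 128.7×0.46 + 87.8×2.42 = 988.834
Σ mᵢcᵢTᵢ = 717.156×177.9 + 59.202×26.8 + 212.476×76.1 = 145340
T = 145340 / 988.834 = 147.0 °C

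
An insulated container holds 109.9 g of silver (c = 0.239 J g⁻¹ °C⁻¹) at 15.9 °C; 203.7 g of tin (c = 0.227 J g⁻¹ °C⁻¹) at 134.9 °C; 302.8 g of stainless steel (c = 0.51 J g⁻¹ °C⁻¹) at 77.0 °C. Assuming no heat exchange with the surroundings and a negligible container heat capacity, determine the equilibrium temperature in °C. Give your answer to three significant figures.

Σ mᵢcᵢ(T − Tᵢ) = 0  ⇒  T = Σ mᵢcᵢTᵢ / Σ mᵢcᵢ
Σ mᵢcᵢ = 109.9×0.239 + 203.7×0.227 + 302.8×0.51 = 226.9340
Σ mᵢcᵢTᵢ = 26.2661×15.9 + 46.2399×134.9 + 154.428×77.0 = 18546
T = 18546 / 226.9340 = 81.72 °C

T_f = 81.7 °C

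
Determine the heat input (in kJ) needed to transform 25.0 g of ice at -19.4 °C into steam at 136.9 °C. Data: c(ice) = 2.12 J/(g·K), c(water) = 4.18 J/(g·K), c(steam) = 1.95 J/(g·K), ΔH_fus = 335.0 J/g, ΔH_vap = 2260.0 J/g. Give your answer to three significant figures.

q = 78.2 kJ

q1 (heat ice -19.4→0.0 °C): 25.0 × 2.12 × 19.4 = 1028 J
q2 (melt at 0 °C): 25.0 × 335.0 = 8375 J
q3 (heat water 0.0→100.0 °C): 25.0 × 4.18 × 100.0 = 10450 J
q4 (vaporize at 100 °C): 25.0 × 2260.0 = 56500 J
q5 (heat steam 100.0→136.9 °C): 25.0 × 1.95 × 36.9 = 1799 J
Total: 1028 + 8375 + 10450 + 56500 + 1799 = 78152 J = 78.2 kJ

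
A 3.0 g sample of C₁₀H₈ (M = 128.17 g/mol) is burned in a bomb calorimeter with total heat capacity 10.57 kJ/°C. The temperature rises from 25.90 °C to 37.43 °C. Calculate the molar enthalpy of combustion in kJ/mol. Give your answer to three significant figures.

ΔT = 37.43 − 25.90 = 11.53 °C
q_cal = C_cal × ΔT = 10.57 × 11.53 = 121.8721 kJ
n = 3.0 / 128.17 = 0.02341 mol
q_rxn = −q_cal = -121.8721 kJ
ΔH = -121.8721 / 0.02341 = -5206 kJ/mol

ΔH = -5210 kJ/mol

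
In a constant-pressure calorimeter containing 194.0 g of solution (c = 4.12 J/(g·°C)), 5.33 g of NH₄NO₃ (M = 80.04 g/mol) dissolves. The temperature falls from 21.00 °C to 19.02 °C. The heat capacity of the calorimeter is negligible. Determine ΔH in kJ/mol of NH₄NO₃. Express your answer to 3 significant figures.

ΔH = 23.8 kJ/mol

|ΔT| = |19.02 − 21.00| = 1.98 °C
|q_surr| = (194.0 × 4.12) × 1.98 = 799.28 × 1.98 = 1583 J
n(NH₄NO₃) = 5.33 / 80.04 = 0.06659 mol
Temperature fell, so q_rxn = +|q_surr| = 1.583 kJ
ΔH = q_rxn / n = 23.77 kJ/mol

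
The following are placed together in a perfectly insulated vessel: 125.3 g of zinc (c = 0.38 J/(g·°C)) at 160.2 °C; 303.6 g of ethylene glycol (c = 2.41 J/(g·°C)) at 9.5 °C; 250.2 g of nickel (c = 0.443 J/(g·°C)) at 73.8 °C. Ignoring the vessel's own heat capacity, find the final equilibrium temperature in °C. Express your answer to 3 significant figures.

Σ mᵢcᵢ(T − Tᵢ) = 0  ⇒  T = Σ mᵢcᵢTᵢ / Σ mᵢcᵢ
Σ mᵢcᵢ = 125.3×0.38 + 303.6×2.41 + 250.2×0.443 = 890.1286
Σ mᵢcᵢTᵢ = 47.614×160.2 + 731.676×9.5 + 110.8386×73.8 = 22759
T = 22759 / 890.1286 = 25.57 °C

T_f = 25.6 °C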